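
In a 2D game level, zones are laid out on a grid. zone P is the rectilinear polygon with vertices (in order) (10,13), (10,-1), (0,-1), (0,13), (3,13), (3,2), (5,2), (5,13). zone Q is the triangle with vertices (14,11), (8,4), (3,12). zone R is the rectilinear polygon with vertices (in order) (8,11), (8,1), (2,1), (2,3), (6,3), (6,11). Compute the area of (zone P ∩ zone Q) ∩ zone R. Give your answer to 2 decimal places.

The region (zone P ∩ zone Q) ∩ zone R is the polygon with vertices (6,7.2), (6,11), (8,11), (8,4).
By the shoelace formula its area is 10.80.

10.80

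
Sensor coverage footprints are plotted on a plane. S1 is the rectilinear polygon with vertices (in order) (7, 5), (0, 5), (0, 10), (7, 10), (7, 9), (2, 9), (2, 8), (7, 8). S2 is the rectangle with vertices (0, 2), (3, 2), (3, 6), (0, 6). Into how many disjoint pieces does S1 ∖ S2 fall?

1

S1 ∖ S2 is a single connected region.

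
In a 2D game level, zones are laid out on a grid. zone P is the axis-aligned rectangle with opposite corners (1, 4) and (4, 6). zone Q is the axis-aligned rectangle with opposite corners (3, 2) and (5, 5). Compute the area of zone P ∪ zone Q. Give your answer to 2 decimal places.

11.00

By inclusion–exclusion:
Individual areas: |zone P| = 6, |zone Q| = 6.
|zone P∩zone Q|: x∈[3,4], y∈[4,5] → 1·1 = 1.
|zone P ∪ zone Q| = 12 − 1 = 11.00.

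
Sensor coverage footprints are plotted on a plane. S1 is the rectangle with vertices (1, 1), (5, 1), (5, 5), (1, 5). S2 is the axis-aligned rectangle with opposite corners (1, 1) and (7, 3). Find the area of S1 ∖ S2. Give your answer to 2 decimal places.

8.00

|S1∩S2|: x∈[1,5], y∈[1,3] → 4·2 = 8.
|S1| = 16.
|S1 ∖ S2| = |S1| − |S1∩S2| = 16 − 8 = 8.00.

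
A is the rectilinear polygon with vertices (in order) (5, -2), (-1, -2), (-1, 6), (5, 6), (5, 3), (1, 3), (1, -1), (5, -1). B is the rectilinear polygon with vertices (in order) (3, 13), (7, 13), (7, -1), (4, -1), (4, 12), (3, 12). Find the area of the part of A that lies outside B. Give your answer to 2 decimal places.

|A| = 32, |A∩B| = 3.
|A ∖ B| = |A| − |A∩B| = 32 − 3 = 29.00.

29.00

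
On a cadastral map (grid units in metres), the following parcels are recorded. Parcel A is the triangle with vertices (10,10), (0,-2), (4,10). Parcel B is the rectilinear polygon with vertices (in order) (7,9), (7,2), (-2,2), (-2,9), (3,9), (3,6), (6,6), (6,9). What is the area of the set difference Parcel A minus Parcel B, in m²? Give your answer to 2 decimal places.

|Parcel A| = 36, |Parcel A∩Parcel B| = 15.1.
|Parcel A ∖ Parcel B| = |Parcel A| − |Parcel A∩Parcel B| = 36 − 15.1 = 20.90.

20.90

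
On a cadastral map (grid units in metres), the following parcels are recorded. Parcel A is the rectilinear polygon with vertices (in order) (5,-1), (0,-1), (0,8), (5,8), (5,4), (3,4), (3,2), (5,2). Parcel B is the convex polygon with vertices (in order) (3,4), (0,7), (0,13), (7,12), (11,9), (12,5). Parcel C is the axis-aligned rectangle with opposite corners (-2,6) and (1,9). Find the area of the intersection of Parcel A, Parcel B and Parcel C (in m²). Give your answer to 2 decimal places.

1.50

The intersection is the polygon with vertices (1,8), (1,6), (0,7), (0,8).
By the shoelace formula its area is 1.50.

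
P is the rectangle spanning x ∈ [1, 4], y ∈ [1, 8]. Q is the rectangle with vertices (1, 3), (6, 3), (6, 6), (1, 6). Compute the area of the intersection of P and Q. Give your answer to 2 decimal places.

|P∩Q|: x∈[1,4], y∈[3,6] → 3·3 = 9.

9.00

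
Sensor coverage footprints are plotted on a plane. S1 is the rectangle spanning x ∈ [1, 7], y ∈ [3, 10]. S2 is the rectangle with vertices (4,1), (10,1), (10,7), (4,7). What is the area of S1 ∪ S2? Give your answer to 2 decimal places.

66.00

By inclusion–exclusion:
Individual areas: |S1| = 42, |S2| = 36.
|S1∩S2|: x∈[4,7], y∈[3,7] → 3·4 = 12.
|S1 ∪ S2| = 78 − 12 = 66.00.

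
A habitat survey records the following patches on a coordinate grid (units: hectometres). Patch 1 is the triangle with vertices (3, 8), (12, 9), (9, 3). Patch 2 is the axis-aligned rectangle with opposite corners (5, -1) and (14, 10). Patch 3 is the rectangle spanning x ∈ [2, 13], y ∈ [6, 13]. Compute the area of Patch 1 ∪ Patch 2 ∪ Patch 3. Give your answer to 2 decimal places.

144.00

By inclusion–exclusion:
Individual areas: |Patch 1| = 25.5, |Patch 2| = 99, |Patch 3| = 77.
|Patch 1∩Patch 2| = 23.6111.
|Patch 1∩Patch 3| = 17.85.
|Patch 2∩Patch 3|: x∈[5,13], y∈[6,10] → 8·4 = 32.
|Patch 1∩Patch 2∩Patch 3| = 15.9611.
|Patch 1 ∪ Patch 2 ∪ Patch 3| = 201.5 − 73.4611 + 15.9611 = 144.00.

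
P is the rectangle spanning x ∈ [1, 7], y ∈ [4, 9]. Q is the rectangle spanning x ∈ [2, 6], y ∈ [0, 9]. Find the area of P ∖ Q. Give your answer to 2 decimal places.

|P∩Q|: x∈[2,6], y∈[4,9] → 4·5 = 20.
|P| = 30.
|P ∖ Q| = |P| − |P∩Q| = 30 − 20 = 10.00.

10.00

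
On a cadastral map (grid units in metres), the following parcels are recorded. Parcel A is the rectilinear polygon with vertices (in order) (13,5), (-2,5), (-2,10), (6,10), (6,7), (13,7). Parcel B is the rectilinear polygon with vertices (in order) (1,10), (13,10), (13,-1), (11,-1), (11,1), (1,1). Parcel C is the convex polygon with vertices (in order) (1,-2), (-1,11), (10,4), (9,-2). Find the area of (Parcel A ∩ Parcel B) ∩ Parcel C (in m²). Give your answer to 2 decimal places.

17.56

The region (Parcel A ∩ Parcel B) ∩ Parcel C is the polygon with vertices (1,9.727), (8.429,5), (1,5).
By the shoelace formula its area is 17.56.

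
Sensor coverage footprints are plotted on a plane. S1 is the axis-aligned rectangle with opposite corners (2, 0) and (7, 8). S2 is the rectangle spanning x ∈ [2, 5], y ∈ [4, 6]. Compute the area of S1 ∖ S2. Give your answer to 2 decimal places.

34.00

|S1∩S2|: x∈[2,5], y∈[4,6] → 3·2 = 6.
|S1| = 40.
|S1 ∖ S2| = |S1| − |S1∩S2| = 40 − 6 = 34.00.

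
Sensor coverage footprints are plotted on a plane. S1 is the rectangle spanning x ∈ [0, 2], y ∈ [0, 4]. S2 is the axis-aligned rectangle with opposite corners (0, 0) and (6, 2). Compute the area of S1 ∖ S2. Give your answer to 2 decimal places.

4.00

|S1∩S2|: x∈[0,2], y∈[0,2] → 2·2 = 4.
|S1| = 8.
|S1 ∖ S2| = |S1| − |S1∩S2| = 8 − 4 = 4.00.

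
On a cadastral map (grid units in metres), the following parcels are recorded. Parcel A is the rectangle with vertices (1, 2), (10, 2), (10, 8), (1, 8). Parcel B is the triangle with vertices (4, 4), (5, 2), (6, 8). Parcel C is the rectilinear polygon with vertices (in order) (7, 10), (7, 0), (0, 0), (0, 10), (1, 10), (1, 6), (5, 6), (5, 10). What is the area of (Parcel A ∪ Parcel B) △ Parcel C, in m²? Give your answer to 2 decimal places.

52.00

|Parcel A ∪ Parcel B| = 54.
|(Parcel A ∪ Parcel B) ∩ Parcel C| = 28.
|(Parcel A ∪ Parcel B) △ Parcel C| = 54 + 54 − 56 = 52.00.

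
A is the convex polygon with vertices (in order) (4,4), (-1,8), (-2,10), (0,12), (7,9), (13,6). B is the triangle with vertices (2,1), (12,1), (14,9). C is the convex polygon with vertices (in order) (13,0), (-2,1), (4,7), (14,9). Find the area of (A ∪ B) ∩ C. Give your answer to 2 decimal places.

59.21

|A ∪ B| = 92.7083.
|(A ∪ B) ∩ C| = 59.21.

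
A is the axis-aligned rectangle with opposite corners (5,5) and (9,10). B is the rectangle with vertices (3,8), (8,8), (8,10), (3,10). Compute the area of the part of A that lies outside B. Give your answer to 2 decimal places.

14.00

|A∩B|: x∈[5,8], y∈[8,10] → 3·2 = 6.
|A| = 20.
|A ∖ B| = |A| − |A∩B| = 20 − 6 = 14.00.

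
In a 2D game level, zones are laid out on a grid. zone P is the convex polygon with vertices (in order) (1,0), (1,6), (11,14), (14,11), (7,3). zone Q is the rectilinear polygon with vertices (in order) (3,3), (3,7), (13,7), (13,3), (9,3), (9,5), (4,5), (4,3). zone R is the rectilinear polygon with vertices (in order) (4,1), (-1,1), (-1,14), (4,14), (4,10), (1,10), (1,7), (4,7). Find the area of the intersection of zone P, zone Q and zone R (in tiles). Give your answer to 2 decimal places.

4.00

The intersection is the polygon with vertices (4,3), (3,3), (3,7), (4,7), (4,5).
By the shoelace formula its area is 4.00.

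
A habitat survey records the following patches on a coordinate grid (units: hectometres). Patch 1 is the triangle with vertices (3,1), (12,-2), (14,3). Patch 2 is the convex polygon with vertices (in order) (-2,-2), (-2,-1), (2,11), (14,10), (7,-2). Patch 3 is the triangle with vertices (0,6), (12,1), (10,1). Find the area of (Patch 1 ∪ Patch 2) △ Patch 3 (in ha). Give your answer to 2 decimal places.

|Patch 1 ∪ Patch 2| = 153.5243.
|(Patch 1 ∪ Patch 2) ∩ Patch 3| = 4.9965.
|(Patch 1 ∪ Patch 2) △ Patch 3| = 153.5243 + 5 − 9.993 = 148.53.

148.53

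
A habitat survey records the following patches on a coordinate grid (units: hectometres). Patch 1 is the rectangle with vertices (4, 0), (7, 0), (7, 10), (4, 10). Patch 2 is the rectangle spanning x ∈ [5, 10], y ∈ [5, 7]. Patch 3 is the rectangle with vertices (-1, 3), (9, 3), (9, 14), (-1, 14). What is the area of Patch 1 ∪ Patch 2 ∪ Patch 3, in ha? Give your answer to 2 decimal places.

121.00

By inclusion–exclusion:
Individual areas: |Patch 1| = 30, |Patch 2| = 10, |Patch 3| = 110.
|Patch 1∩Patch 2|: x∈[5,7], y∈[5,7] → 2·2 = 4.
|Patch 1∩Patch 3|: x∈[4,7], y∈[3,10] → 3·7 = 21.
|Patch 2∩Patch 3|: x∈[5,9], y∈[5,7] → 4·2 = 8.
|Patch 1∩Patch 2∩Patch 3| = 4.
|Patch 1 ∪ Patch 2 ∪ Patch 3| = 150 − 33 + 4 = 121.00.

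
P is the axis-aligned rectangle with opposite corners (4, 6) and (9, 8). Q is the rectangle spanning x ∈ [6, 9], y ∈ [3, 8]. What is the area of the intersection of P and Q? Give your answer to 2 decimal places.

6.00

|P∩Q|: x∈[6,9], y∈[6,8] → 3·2 = 6.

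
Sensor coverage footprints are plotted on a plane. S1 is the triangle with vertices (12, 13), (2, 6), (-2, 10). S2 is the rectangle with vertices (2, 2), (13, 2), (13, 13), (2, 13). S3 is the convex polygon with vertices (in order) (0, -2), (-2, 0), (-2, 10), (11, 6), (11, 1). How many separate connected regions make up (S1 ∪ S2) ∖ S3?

(S1 ∪ S2) ∖ S3 is a single connected region.

1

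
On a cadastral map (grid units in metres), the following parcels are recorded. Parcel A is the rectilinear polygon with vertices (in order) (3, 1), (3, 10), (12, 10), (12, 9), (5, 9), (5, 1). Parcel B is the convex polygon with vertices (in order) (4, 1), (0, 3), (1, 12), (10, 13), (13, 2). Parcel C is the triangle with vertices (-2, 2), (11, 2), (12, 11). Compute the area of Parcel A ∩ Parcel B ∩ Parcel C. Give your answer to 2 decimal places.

9.00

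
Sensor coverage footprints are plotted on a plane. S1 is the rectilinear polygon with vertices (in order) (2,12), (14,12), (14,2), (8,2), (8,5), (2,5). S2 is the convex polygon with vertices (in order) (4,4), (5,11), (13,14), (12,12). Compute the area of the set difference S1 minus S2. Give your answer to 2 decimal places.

|S1| = 102, |S1∩S2| = 25.7381.
|S1 ∖ S2| = |S1| − |S1∩S2| = 102 − 25.7381 = 76.26.

76.26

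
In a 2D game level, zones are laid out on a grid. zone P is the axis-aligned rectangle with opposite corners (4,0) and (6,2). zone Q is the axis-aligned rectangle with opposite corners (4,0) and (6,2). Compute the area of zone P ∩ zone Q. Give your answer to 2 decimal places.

4.00

|zone P∩zone Q|: x∈[4,6], y∈[0,2] → 2·2 = 4.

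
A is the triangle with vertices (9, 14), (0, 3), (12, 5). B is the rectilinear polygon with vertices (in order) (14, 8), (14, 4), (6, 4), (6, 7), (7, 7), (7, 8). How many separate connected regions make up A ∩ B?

1

A ∩ B is a single connected region.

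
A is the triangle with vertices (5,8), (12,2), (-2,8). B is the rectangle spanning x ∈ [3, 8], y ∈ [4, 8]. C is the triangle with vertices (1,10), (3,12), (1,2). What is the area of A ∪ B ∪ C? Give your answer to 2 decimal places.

By inclusion–exclusion:
Individual areas: |A| = 21, |B| = 20, |C| = 8.
|A∩B| = 12.119.
|A∩C| = 1.553.
|B∩C| = 0.
|A∩B∩C| = 0.
|A ∪ B ∪ C| = 49 − 13.6721 + 0 = 35.33.

35.33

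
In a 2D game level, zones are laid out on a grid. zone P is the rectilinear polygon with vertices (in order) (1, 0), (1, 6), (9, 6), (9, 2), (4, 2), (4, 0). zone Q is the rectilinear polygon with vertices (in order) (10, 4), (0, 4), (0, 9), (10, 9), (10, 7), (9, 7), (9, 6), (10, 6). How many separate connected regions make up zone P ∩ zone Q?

zone P ∩ zone Q is a single connected region.

1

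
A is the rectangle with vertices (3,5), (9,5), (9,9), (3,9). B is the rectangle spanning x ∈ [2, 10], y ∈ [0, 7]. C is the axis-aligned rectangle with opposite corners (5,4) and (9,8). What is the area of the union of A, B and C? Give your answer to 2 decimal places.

By inclusion–exclusion:
Individual areas: |A| = 24, |B| = 56, |C| = 16.
|A∩B|: x∈[3,9], y∈[5,7] → 6·2 = 12.
|A∩C|: x∈[5,9], y∈[5,8] → 4·3 = 12.
|B∩C|: x∈[5,9], y∈[4,7] → 4·3 = 12.
|A∩B∩C| = 8.
|A ∪ B ∪ C| = 96 − 36 + 8 = 68.00.

68.00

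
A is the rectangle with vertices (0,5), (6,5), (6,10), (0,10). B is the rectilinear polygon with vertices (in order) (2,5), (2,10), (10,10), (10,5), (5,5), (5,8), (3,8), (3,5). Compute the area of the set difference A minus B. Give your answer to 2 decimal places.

16.00

|A| = 30, |A∩B| = 14.
|A ∖ B| = |A| − |A∩B| = 30 − 14 = 16.00.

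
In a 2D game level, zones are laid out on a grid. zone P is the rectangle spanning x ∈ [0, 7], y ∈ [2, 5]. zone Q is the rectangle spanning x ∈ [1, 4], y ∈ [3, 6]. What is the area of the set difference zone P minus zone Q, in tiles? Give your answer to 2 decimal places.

|zone P∩zone Q|: x∈[1,4], y∈[3,5] → 3·2 = 6.
|zone P| = 21.
|zone P ∖ zone Q| = |zone P| − |zone P∩zone Q| = 21 − 6 = 15.00.

15.00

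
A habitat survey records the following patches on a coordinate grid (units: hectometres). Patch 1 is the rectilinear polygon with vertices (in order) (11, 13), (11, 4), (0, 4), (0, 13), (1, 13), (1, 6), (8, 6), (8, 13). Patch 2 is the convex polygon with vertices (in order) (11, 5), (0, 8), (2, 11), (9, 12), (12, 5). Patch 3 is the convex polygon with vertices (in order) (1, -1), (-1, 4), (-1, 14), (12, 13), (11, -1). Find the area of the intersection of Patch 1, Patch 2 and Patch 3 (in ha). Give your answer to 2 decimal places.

15.98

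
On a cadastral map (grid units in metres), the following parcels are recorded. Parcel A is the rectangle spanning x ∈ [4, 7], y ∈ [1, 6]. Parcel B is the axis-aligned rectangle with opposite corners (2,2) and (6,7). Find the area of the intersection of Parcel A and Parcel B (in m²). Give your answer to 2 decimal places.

|Parcel A∩Parcel B|: x∈[4,6], y∈[2,6] → 2·4 = 8.

8.00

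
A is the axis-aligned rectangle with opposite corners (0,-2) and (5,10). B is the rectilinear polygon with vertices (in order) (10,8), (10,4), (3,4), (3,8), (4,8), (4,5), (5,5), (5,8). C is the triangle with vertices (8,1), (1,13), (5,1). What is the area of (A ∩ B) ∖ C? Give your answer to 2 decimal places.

1.51

|A ∩ B| = 5.
|(A ∩ B) ∩ C| = 3.494.
|(A ∩ B) ∖ C| = 5 − 3.494 = 1.51.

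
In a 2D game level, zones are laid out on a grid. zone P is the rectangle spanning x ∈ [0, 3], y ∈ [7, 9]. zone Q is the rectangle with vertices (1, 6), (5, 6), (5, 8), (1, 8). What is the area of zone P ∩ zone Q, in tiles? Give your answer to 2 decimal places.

2.00

|zone P∩zone Q|: x∈[1,3], y∈[7,8] → 2·1 = 2.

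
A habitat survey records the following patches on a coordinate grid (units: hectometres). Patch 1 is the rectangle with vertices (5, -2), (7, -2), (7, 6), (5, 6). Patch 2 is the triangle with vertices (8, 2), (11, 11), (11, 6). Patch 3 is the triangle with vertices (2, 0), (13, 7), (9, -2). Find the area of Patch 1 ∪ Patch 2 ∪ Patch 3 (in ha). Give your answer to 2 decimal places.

By inclusion–exclusion:
Individual areas: |Patch 1| = 16, |Patch 2| = 7.5, |Patch 3| = 35.5.
|Patch 1∩Patch 2| = 0.
|Patch 1∩Patch 3| = 7.3766.
|Patch 2∩Patch 3| = 1.6722.
|Patch 1∩Patch 2∩Patch 3| = 0.
|Patch 1 ∪ Patch 2 ∪ Patch 3| = 59 − 9.0489 + 0 = 49.95.

49.95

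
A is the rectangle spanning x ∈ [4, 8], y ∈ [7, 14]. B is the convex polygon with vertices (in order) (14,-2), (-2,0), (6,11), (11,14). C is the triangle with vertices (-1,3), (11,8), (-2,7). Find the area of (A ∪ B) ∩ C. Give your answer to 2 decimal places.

The region (A ∪ B) ∩ C is the polygon with vertices (3.393,7.415), (11,8), (0.696,3.707).
By the shoelace formula its area is 13.32.

13.32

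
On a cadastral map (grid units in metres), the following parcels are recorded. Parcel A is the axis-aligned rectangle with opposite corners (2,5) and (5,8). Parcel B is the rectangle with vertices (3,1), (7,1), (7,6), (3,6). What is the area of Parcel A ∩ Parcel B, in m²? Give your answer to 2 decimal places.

2.00

|Parcel A∩Parcel B|: x∈[3,5], y∈[5,6] → 2·1 = 2.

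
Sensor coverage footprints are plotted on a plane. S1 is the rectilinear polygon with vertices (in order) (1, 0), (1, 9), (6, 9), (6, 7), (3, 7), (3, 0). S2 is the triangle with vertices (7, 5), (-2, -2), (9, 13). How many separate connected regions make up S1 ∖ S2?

S1 ∖ S2 splits into 2 disjoint pieces (area 2.2222, area 15.7545).

2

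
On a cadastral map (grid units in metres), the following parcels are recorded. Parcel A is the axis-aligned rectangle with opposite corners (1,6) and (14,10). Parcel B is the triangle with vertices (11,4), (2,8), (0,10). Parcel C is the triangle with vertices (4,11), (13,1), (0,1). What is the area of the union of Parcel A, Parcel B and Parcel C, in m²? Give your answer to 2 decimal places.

By inclusion–exclusion:
Individual areas: |Parcel A| = 52, |Parcel B| = 5, |Parcel C| = 65.
|Parcel A∩Parcel B| = 3.9394.
|Parcel A∩Parcel C| = 15.6.
|Parcel B∩Parcel C| = 3.2997.
|Parcel A∩Parcel B∩Parcel C| = 2.5474.
|Parcel A ∪ Parcel B ∪ Parcel C| = 122 − 22.8391 + 2.5474 = 101.71.

101.71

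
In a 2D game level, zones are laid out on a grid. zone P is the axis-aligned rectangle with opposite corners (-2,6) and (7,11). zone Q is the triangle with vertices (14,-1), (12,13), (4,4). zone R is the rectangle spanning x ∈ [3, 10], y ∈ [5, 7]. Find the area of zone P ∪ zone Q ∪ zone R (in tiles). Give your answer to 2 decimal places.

By inclusion–exclusion:
Individual areas: |zone P| = 45, |zone Q| = 65, |zone R| = 14.
|zone P∩zone Q| = 0.8403.
|zone P∩zone R|: x∈[3,7], y∈[6,7] → 4·1 = 4.
|zone Q∩zone R| = 8.4444.
|zone P∩zone Q∩zone R| = 0.7778.
|zone P ∪ zone Q ∪ zone R| = 124 − 13.2847 + 0.7778 = 111.49.

111.49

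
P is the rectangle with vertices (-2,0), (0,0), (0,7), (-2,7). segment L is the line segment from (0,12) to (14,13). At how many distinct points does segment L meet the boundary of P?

0

The segment lies entirely outside P and never meets its boundary.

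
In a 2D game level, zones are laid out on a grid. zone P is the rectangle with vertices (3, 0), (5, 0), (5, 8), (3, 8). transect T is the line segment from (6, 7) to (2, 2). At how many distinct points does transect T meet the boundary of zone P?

The segment meets the boundary at (3,3.25), (5,5.75).

2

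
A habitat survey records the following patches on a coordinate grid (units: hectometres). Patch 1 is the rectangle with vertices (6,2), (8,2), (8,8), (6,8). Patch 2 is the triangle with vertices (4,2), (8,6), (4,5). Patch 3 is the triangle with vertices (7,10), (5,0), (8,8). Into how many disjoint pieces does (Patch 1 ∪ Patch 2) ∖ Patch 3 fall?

2

(Patch 1 ∪ Patch 2) ∖ Patch 3 splits into 2 disjoint pieces (area 6.6667, area 5.275).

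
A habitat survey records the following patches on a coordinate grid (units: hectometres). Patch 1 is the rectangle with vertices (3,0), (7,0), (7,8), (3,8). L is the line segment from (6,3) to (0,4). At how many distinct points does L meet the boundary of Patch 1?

1

The segment meets the boundary at (3,3.5).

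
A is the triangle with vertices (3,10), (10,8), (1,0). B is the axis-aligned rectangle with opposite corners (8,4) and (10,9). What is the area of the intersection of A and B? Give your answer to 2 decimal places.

The intersection is the polygon with vertices (10,8), (8,6.222), (8,8.571).
By the shoelace formula its area is 2.35.

2.35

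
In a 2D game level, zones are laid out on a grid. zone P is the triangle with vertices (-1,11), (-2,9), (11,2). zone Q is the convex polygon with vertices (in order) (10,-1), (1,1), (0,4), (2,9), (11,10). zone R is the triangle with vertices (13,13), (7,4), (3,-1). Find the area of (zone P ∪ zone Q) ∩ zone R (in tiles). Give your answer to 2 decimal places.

The region (zone P ∪ zone Q) ∩ zone R is the polygon with vertices (11,10), (7,4), (4.057,0.321), (3.959,0.343), (10.845,9.983).
By the shoelace formula its area is 2.71.

2.71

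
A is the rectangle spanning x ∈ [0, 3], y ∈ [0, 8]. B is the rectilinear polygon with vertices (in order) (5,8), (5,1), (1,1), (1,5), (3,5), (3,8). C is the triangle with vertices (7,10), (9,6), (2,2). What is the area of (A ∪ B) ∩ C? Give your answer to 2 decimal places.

The region (A ∪ B) ∩ C is the polygon with vertices (5,3.714), (2,2), (5,6.8).
By the shoelace formula its area is 4.63.

4.63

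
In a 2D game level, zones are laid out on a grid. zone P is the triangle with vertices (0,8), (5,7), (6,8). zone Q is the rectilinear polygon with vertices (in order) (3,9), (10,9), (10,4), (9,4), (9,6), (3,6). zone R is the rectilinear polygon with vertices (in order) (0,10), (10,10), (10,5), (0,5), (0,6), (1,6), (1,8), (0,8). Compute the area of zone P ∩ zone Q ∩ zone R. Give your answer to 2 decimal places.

2.10

The intersection is the polygon with vertices (5,7), (3,7.4), (3,8), (6,8).
By the shoelace formula its area is 2.10.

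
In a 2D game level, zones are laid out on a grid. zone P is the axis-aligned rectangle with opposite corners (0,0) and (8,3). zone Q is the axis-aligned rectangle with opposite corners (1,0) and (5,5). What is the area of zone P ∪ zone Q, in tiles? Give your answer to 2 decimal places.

32.00

By inclusion–exclusion:
Individual areas: |zone P| = 24, |zone Q| = 20.
|zone P∩zone Q|: x∈[1,5], y∈[0,3] → 4·3 = 12.
|zone P ∪ zone Q| = 44 − 12 = 32.00.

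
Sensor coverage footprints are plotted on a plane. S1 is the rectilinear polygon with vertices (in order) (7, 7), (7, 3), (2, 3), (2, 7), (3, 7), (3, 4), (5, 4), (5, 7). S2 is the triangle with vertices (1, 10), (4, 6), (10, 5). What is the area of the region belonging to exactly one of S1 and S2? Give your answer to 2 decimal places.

|S1| = 14, |S2| = 10.5, |S1∩S2| = 2.5667.
|S1 △ S2| = |S1| + |S2| − 2·|S1∩S2| = 14 + 10.5 − 5.1333 = 19.37.

19.37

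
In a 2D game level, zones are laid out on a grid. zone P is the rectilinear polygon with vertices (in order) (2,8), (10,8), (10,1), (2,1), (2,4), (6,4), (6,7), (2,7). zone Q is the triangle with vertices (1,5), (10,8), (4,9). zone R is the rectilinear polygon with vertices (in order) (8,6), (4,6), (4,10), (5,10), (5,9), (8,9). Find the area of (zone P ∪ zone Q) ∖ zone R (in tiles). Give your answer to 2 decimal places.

|zone P ∪ zone Q| = 51.7083.
|(zone P ∪ zone Q) ∩ zone R| = 10.
|(zone P ∪ zone Q) ∖ zone R| = 51.7083 − 10 = 41.71.

41.71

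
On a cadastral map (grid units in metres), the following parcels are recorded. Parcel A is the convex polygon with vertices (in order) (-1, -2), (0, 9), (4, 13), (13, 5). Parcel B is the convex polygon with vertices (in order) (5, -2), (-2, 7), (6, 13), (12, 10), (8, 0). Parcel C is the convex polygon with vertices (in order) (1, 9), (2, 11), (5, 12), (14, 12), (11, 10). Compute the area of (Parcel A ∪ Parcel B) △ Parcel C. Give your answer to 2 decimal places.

124.99

|Parcel A ∪ Parcel B| = 139.2029.
|(Parcel A ∪ Parcel B) ∩ Parcel C| = 19.3571.
|(Parcel A ∪ Parcel B) △ Parcel C| = 139.2029 + 24.5 − 38.7143 = 124.99.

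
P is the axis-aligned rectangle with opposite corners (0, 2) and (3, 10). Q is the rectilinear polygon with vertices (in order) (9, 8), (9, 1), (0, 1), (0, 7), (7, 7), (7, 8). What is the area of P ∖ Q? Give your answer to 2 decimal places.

|P| = 24, |P∩Q| = 15.
|P ∖ Q| = |P| − |P∩Q| = 24 − 15 = 9.00.

9.00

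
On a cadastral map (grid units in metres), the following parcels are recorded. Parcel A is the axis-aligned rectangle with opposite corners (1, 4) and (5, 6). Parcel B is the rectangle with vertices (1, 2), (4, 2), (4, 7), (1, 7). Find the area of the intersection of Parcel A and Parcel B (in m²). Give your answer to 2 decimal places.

|Parcel A∩Parcel B|: x∈[1,4], y∈[4,6] → 3·2 = 6.

6.00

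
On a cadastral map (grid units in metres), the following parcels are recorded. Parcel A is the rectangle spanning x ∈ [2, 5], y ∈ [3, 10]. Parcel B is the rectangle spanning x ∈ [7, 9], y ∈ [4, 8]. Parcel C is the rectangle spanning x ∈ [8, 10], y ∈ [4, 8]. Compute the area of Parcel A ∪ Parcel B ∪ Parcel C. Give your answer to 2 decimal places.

33.00

By inclusion–exclusion:
Individual areas: |Parcel A| = 21, |Parcel B| = 8, |Parcel C| = 8.
|Parcel A∩Parcel B| = 0 (no overlap).
|Parcel A∩Parcel C| = 0 (no overlap).
|Parcel B∩Parcel C|: x∈[8,9], y∈[4,8] → 1·4 = 4.
|Parcel A∩Parcel B∩Parcel C| = 0.
|Parcel A ∪ Parcel B ∪ Parcel C| = 37 − 4 + 0 = 33.00.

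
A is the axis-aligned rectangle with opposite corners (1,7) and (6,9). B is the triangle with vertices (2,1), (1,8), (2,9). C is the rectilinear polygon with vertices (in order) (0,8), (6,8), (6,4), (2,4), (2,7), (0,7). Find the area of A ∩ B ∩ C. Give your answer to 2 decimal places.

0.93

The intersection is the polygon with vertices (1,8), (2,8), (2,7), (1.143,7).
By the shoelace formula its area is 0.93.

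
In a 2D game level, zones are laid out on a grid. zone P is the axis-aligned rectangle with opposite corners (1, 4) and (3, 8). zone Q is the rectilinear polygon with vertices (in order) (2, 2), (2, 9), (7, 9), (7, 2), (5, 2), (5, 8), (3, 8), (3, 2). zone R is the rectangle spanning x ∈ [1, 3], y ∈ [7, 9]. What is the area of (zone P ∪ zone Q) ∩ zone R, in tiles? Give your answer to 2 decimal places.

3.00

The region (zone P ∪ zone Q) ∩ zone R is the polygon with vertices (1,8), (2,8), (2,9), (3,9), (3,8), (3,7), (1,7).
By the shoelace formula its area is 3.00.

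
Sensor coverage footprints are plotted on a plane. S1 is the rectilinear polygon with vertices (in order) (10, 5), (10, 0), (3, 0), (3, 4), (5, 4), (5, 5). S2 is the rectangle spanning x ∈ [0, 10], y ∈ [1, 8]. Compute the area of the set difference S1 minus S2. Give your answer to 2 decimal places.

|S1| = 33, |S1∩S2| = 26.
|S1 ∖ S2| = |S1| − |S1∩S2| = 33 − 26 = 7.00.

7.00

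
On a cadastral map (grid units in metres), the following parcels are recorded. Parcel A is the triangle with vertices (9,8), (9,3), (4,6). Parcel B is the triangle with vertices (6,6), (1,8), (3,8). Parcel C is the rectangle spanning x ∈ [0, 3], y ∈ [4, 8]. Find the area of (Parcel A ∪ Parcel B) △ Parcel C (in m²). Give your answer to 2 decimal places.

|Parcel A ∪ Parcel B| = 14.4.
|(Parcel A ∪ Parcel B) ∩ Parcel C| = 0.8.
|(Parcel A ∪ Parcel B) △ Parcel C| = 14.4 + 12 − 1.6 = 24.80.

24.80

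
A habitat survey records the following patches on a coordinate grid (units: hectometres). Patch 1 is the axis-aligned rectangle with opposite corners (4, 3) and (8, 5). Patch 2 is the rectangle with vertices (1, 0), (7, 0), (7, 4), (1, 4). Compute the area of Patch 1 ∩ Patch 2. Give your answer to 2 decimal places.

|Patch 1∩Patch 2|: x∈[4,7], y∈[3,4] → 3·1 = 3.

3.00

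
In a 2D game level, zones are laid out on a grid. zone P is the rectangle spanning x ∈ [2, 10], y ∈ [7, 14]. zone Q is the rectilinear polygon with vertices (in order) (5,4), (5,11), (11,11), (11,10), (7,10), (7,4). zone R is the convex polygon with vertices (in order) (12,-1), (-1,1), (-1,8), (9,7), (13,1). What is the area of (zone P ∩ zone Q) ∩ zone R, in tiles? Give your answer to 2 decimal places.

0.60

The region (zone P ∩ zone Q) ∩ zone R is the polygon with vertices (7,7), (5,7), (5,7.4), (7,7.2).
By the shoelace formula its area is 0.60.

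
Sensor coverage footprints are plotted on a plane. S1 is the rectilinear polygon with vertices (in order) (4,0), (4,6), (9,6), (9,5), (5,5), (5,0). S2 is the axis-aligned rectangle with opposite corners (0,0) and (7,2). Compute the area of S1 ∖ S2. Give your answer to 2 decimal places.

8.00

|S1| = 10, |S1∩S2| = 2.
|S1 ∖ S2| = |S1| − |S1∩S2| = 10 − 2 = 8.00.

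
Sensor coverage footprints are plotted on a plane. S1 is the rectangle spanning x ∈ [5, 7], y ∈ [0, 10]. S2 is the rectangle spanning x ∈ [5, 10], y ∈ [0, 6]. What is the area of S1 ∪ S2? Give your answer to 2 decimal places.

By inclusion–exclusion:
Individual areas: |S1| = 20, |S2| = 30.
|S1∩S2|: x∈[5,7], y∈[0,6] → 2·6 = 12.
|S1 ∪ S2| = 50 − 12 = 38.00.

38.00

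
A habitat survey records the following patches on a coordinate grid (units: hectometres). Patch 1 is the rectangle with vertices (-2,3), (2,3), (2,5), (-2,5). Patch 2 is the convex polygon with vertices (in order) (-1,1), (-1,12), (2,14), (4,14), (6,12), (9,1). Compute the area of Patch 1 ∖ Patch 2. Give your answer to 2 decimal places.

|Patch 1| = 8, |Patch 1∩Patch 2| = 6.
|Patch 1 ∖ Patch 2| = |Patch 1| − |Patch 1∩Patch 2| = 8 − 6 = 2.00.

2.00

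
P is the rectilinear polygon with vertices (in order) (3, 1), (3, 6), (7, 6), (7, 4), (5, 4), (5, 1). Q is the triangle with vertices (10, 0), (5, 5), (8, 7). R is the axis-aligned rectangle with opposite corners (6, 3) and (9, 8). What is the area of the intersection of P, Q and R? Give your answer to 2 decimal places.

1.92

The intersection is the polygon with vertices (7,4), (6,4), (6,5.667), (6.5,6), (7,6).
By the shoelace formula its area is 1.92.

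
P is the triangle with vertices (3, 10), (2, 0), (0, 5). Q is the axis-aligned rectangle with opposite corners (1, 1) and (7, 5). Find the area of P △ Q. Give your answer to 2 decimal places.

27.00

|P| = 12.5, |Q| = 24, |P∩Q| = 4.75.
|P △ Q| = |P| + |Q| − 2·|P∩Q| = 12.5 + 24 − 9.5 = 27.00.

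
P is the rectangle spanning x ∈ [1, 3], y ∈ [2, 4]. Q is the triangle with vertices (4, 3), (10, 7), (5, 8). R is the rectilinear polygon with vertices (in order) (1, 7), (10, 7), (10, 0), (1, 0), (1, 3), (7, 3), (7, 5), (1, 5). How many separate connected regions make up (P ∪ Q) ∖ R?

(P ∪ Q) ∖ R splits into 3 disjoint pieces (area 2, area 2.6, area 2.6).

3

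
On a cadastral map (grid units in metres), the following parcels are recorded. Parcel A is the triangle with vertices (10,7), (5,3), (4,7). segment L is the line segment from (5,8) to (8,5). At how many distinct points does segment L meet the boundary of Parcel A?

2

The segment meets the boundary at (7.778,5.222), (6,7).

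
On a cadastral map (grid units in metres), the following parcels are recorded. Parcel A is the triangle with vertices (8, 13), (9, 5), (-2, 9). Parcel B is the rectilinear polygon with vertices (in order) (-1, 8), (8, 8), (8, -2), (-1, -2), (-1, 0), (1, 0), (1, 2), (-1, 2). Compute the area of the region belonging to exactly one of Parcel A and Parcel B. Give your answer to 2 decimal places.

|Parcel A| = 42, |Parcel B| = 86, |Parcel A∩Parcel B| = 9.5568.
|Parcel A △ Parcel B| = |Parcel A| + |Parcel B| − 2·|Parcel A∩Parcel B| = 42 + 86 − 19.1136 = 108.89.

108.89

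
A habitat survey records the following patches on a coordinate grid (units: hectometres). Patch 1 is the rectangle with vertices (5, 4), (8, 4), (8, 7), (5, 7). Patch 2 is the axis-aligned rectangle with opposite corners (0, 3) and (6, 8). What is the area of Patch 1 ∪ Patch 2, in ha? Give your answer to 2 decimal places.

36.00

By inclusion–exclusion:
Individual areas: |Patch 1| = 9, |Patch 2| = 30.
|Patch 1∩Patch 2|: x∈[5,6], y∈[4,7] → 1·3 = 3.
|Patch 1 ∪ Patch 2| = 39 − 3 = 36.00.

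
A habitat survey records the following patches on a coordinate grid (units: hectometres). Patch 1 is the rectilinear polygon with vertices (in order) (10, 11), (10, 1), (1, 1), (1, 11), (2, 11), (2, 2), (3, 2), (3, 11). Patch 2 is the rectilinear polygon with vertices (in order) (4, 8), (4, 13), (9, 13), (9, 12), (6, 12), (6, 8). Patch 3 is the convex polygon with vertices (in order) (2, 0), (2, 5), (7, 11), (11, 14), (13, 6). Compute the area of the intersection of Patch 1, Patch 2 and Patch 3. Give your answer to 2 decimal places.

1.35

The intersection is the polygon with vertices (6,8), (4.5,8), (6,9.8).
By the shoelace formula its area is 1.35.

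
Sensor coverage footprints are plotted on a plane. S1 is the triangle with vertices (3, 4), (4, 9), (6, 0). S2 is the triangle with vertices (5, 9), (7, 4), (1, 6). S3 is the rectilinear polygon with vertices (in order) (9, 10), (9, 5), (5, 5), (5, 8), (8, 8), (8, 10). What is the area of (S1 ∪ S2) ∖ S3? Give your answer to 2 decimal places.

|S1 ∪ S2| = 19.1997.
|(S1 ∪ S2) ∩ S3| = 3.
|(S1 ∪ S2) ∖ S3| = 19.1997 − 3 = 16.20.

16.20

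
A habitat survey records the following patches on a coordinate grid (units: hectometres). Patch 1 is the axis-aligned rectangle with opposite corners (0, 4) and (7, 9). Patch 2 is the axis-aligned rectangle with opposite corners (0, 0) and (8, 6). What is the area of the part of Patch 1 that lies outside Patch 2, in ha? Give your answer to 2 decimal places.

21.00

|Patch 1∩Patch 2|: x∈[0,7], y∈[4,6] → 7·2 = 14.
|Patch 1| = 35.
|Patch 1 ∖ Patch 2| = |Patch 1| − |Patch 1∩Patch 2| = 35 − 14 = 21.00.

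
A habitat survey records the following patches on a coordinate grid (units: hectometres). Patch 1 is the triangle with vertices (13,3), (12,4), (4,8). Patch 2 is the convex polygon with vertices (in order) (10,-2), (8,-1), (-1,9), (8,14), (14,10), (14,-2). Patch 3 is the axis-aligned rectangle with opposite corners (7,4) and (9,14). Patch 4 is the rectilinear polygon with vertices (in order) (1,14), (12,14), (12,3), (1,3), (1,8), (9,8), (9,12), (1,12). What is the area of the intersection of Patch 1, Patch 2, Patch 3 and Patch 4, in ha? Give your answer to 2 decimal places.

The intersection is the polygon with vertices (9,5.222), (7,6.333), (7,6.5), (9,5.5).
By the shoelace formula its area is 0.44.

0.44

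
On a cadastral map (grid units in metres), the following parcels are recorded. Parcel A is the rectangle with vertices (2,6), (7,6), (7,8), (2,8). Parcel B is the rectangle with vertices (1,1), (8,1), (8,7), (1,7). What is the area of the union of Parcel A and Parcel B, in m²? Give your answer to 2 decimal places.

By inclusion–exclusion:
Individual areas: |Parcel A| = 10, |Parcel B| = 42.
|Parcel A∩Parcel B|: x∈[2,7], y∈[6,7] → 5·1 = 5.
|Parcel A ∪ Parcel B| = 52 − 5 = 47.00.

47.00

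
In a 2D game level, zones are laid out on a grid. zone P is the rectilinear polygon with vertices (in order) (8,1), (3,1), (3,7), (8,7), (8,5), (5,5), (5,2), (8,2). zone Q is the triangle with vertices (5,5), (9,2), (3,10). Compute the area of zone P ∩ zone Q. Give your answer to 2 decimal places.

2.80

The intersection is the polygon with vertices (5.25,7), (6.75,5), (5,5), (4.2,7).
By the shoelace formula its area is 2.80.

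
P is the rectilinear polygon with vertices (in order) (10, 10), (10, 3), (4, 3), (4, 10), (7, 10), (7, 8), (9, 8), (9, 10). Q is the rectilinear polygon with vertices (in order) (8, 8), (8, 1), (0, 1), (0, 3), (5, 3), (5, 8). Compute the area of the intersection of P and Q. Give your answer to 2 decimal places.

15.00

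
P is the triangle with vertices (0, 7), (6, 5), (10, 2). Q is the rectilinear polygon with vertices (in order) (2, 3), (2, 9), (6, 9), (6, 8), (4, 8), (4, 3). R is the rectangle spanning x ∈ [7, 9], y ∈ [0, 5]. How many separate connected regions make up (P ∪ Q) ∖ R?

(P ∪ Q) ∖ R splits into 2 disjoint pieces (area 16.875, area 0.125).

2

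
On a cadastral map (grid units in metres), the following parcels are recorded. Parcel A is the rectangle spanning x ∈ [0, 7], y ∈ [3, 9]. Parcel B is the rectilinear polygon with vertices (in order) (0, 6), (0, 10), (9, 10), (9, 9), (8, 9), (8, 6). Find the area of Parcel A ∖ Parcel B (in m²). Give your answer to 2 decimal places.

|Parcel A| = 42, |Parcel A∩Parcel B| = 21.
|Parcel A ∖ Parcel B| = |Parcel A| − |Parcel A∩Parcel B| = 42 − 21 = 21.00.

21.00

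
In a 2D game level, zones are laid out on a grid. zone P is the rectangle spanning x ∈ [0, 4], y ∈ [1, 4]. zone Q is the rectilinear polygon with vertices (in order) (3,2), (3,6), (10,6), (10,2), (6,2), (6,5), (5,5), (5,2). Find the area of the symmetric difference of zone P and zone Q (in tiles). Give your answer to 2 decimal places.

|zone P| = 12, |zone Q| = 25, |zone P∩zone Q| = 2.
|zone P △ zone Q| = |zone P| + |zone Q| − 2·|zone P∩zone Q| = 12 + 25 − 4 = 33.00.

33.00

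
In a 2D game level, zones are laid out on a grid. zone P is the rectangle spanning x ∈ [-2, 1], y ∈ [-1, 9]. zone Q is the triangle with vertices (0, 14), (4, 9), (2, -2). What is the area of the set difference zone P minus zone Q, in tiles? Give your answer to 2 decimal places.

29.44

|zone P| = 30, |zone P∩zone Q| = 0.5625.
|zone P ∖ zone Q| = |zone P| − |zone P∩zone Q| = 30 − 0.5625 = 29.44.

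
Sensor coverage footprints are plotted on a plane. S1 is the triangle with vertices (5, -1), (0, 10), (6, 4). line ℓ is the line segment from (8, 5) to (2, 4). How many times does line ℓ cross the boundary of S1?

The segment meets the boundary at (2.676,4.113), (5.429,4.571).

2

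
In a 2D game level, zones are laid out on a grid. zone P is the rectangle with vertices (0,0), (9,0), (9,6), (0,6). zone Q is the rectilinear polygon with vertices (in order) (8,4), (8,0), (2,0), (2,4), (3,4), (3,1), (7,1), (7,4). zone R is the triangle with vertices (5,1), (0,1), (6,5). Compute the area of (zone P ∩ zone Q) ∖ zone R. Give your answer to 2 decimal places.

|zone P ∩ zone Q| = 12.
|(zone P ∩ zone Q) ∩ zone R| = 1.6667.
|(zone P ∩ zone Q) ∖ zone R| = 12 − 1.6667 = 10.33.

10.33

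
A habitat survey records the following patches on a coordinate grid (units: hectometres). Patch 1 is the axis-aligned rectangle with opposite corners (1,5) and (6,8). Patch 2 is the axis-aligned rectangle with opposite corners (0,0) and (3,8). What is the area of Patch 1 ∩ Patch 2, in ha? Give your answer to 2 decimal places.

|Patch 1∩Patch 2|: x∈[1,3], y∈[5,8] → 2·3 = 6.

6.00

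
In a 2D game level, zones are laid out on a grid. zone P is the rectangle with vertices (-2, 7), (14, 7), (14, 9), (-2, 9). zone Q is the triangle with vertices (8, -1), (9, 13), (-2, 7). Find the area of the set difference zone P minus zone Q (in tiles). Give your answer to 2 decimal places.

|zone P| = 32, |zone P∩zone Q| = 17.619.
|zone P ∖ zone Q| = |zone P| − |zone P∩zone Q| = 32 − 17.619 = 14.38.

14.38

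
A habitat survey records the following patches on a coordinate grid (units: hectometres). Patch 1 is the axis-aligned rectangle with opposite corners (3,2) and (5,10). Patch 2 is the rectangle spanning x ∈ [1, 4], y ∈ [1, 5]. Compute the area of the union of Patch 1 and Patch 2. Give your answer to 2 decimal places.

25.00

By inclusion–exclusion:
Individual areas: |Patch 1| = 16, |Patch 2| = 12.
|Patch 1∩Patch 2|: x∈[3,4], y∈[2,5] → 1·3 = 3.
|Patch 1 ∪ Patch 2| = 28 − 3 = 25.00.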